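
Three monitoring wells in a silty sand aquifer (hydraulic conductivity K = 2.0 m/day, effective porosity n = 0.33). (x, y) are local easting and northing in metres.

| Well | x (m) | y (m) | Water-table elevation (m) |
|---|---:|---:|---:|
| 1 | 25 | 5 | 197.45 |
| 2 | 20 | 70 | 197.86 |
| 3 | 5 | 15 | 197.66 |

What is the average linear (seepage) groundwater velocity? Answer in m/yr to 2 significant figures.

Taking 1 as reference: 2−1 = (-5, 65, +0.41); 3−1 = (-20, 10, +0.21).
Solve a·Δx + b·Δy = Δh: det = (-5)·10 − (-20)·65 = 1250.
∂h/∂x = [(+0.41)·10 − (+0.21)·65] / 1250 = -0.007640
∂h/∂y = [(-5)·(+0.21) − (-20)·(+0.41)] / 1250 = +0.005720
|∇h| = √(-0.007640² + 0.005720²) = 0.009544
Seepage velocity v = K·i/n = 2.0 × 0.009544 / 0.33 = 0.05784 m/day = 21.13 m/yr.

21 m/yr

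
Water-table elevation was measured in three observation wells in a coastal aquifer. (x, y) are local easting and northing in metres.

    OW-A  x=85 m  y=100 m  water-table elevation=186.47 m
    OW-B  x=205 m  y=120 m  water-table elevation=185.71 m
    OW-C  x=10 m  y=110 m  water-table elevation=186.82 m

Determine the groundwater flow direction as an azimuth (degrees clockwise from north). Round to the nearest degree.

With h = a·x + b·y + c and OW-A as origin, the differences give:
  120·a + 20·b = -0.76
  (-75)·a + 10·b = +0.35
Eliminate b (×10 and ×20, subtract): 2700·a = -14.600 → a = ∂h/∂x = -0.005407
Back-substitute: b = ∂h/∂y = -0.005556.
Flow direction (−∇h) has components (+0.005407 E, +0.005556 N).
Azimuth = atan2(E, N) = atan2(+0.005407, +0.005556) = 44.2° ≈ 044°.

044°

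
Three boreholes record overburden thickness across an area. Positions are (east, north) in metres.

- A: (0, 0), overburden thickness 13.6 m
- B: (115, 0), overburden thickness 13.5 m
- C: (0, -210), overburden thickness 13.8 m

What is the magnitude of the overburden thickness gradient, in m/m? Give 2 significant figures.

0.0013 m/m

∂d/∂x = (13.5 − 13.6) / (115 − 0) = -0.0008696
∂d/∂y = (13.8 − 13.6) / (-210 − 0) = -0.0009524
|∇f| = √(-0.0008696² + -0.0009524²) = 0.00129 m/m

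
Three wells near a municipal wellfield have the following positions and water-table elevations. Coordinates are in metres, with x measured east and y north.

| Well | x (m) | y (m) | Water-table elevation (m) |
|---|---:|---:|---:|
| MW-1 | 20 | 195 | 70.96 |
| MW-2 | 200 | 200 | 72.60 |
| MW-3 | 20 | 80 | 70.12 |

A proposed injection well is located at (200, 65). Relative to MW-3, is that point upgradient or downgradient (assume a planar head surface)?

upgradient

Differences from MW-1: to MW-2 (Δx, Δy, Δh) = (180, 5, +1.64); to MW-3 = (0, -115, -0.84).
Solve a·Δx + b·Δy = Δh: det = 180·(-115) − 0·5 = -20700.
∂h/∂x = [(+1.64)·(-115) − (-0.84)·5] / -20700 = +0.008908
∂h/∂y = [180·(-0.84) − 0·(+1.64)] / -20700 = +0.007304
Head at (200, 65) = 70.96 + (+0.008908)·(180) + (+0.007304)·(-130) = 71.61 m.
That is higher than the 70.12 m at MW-3, so the point is upgradient.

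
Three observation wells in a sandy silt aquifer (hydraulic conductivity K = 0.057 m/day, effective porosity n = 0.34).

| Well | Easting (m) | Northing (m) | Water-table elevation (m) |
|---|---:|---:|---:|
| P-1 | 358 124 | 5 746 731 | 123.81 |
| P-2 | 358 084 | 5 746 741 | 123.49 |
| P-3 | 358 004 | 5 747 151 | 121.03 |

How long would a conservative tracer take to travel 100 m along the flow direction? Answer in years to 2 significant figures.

Differences from P-1: to P-2 (Δx, Δy, Δh) = (-40, 10, -0.32); to P-3 = (-120, 420, -2.78).
Solve a·Δx + b·Δy = Δh: det = (-40)·420 − (-120)·10 = -15600.
∂h/∂x = [(-0.32)·420 − (-2.78)·10] / -15600 = +0.006833
∂h/∂y = [(-40)·(-2.78) − (-120)·(-0.32)] / -15600 = -0.004667
|∇h| = √(0.006833² + -0.004667²) = 0.008275
Seepage velocity v = K·i/n = 0.057 × 0.008275 / 0.34 = 0.001387 m/day.
t = 100 / 0.001387 = 7.21e+04 days = 197 years.

200 years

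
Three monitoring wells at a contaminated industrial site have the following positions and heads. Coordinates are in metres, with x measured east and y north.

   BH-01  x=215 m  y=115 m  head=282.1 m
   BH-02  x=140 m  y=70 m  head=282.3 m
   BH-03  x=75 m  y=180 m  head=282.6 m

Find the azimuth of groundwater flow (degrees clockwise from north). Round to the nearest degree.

Differences from BH-01: to BH-02 (Δx, Δy, Δh) = (-75, -45, +0.2); to BH-03 = (-140, 65, +0.5).
Determinant of the coordinate differences = (-75)·65 − (-140)·(-45) = -11175.
∂h/∂x = [(+0.2)·65 − (+0.5)·(-45)] / -11175 = -0.003177
∂h/∂y = [(-75)·(+0.5) − (-140)·(+0.2)] / -11175 = +0.0008501
Flow direction (−∇h) has components (+0.003177 E, -0.0008501 N).
Azimuth = atan2(E, N) = atan2(+0.003177, -0.0008501) = 105.0° ≈ 105°.

105°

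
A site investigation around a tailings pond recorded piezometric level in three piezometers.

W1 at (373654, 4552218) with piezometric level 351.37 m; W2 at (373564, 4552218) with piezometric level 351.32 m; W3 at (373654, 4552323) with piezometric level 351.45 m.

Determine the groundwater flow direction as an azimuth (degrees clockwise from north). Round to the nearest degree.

216°

∂h/∂x = (351.32 − 351.37) / (373564 − 373654) = +0.0005556
∂h/∂y = (351.45 − 351.37) / (4552323 − 4552218) = +0.0007619
Flow direction (−∇h) has components (-0.0005556 E, -0.0007619 N).
Azimuth = atan2(E, N) = atan2(-0.0005556, -0.0007619) = 216.1° ≈ 216°.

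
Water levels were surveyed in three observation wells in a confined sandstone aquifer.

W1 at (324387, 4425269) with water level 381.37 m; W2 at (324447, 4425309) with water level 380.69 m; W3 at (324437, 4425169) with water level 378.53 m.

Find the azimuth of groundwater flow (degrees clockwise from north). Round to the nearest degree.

Three-point gradient (reference W1): Δ to W2 = (60, 40, -0.68), Δ to W3 = (50, -100, -2.84).
∂h/∂x = -0.02270, ∂h/∂y = +0.01705 (det = -8000).
Flow direction (−∇h) has components (+0.02270 E, -0.01705 N).
Azimuth = atan2(E, N) = atan2(+0.02270, -0.01705) = 126.9° ≈ 127°.

127°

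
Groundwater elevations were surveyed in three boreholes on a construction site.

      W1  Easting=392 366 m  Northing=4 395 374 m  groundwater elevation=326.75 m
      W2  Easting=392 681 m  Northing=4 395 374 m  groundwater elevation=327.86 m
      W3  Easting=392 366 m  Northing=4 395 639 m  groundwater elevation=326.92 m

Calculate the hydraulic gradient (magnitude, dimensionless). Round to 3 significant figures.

∂h/∂x = (327.86 − 326.75) / (392681 − 392366) = +0.003524
∂h/∂y = (326.92 − 326.75) / (4395639 − 4395374) = +0.0006415
|∇h| = √(0.003524² + 0.0006415²) = 0.003582

0.00358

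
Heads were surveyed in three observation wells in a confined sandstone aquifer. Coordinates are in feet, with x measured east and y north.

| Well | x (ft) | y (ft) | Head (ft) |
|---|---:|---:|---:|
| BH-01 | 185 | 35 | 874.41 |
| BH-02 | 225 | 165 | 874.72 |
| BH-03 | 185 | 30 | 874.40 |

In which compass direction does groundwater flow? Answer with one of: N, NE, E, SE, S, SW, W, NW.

SW

Taking BH-01 as reference: BH-02−BH-01 = (40, 130, +0.31); BH-03−BH-01 = (0, -5, -0.01).
Solve a·Δx + b·Δy = Δh: det = 40·(-5) − 0·130 = -200.
∂h/∂x = [(+0.31)·(-5) − (-0.01)·130] / -200 = +0.001250
∂h/∂y = [40·(-0.01) − 0·(+0.31)] / -200 = +0.002000
Flow = −∇h = (-0.001250 east, -0.002000 north), which points southwest.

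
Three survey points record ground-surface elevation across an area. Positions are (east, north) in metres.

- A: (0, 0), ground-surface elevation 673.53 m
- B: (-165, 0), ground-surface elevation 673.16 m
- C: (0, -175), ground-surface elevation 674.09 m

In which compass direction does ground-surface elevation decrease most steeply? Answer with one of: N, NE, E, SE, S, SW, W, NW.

NW

∂z/∂x = (673.16 − 673.53) / (-165 − 0) = +0.002242
∂z/∂y = (674.09 − 673.53) / (-175 − 0) = -0.003200
Steepest decrease is along −∇f = (-0.002242 E, +0.003200 N) → northwest.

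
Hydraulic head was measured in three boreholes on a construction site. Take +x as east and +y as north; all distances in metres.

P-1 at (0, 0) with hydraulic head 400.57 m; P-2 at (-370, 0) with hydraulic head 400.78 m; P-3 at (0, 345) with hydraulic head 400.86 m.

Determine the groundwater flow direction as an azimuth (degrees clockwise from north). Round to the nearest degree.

∂h/∂x = (400.78 − 400.57) / (-370 − 0) = -0.0005676
∂h/∂y = (400.86 − 400.57) / (345 − 0) = +0.0008406
Flow direction (−∇h) has components (+0.0005676 E, -0.0008406 N).
Azimuth = atan2(E, N) = atan2(+0.0005676, -0.0008406) = 146.0° ≈ 146°.

146°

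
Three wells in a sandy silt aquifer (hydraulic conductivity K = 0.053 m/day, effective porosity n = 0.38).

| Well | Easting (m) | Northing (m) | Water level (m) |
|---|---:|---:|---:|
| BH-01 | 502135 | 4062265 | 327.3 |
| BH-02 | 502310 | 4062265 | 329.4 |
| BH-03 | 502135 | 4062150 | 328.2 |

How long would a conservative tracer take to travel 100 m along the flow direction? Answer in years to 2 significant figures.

∂h/∂x = (329.4 − 327.3) / (502310 − 502135) = +0.01200
∂h/∂y = (328.2 − 327.3) / (4062150 − 4062265) = -0.007826
|∇h| = √(0.01200² + -0.007826²) = 0.01433
Seepage velocity v = K·i/n = 0.053 × 0.01433 / 0.38 = 0.001999 m/day.
t = 100 / 0.001999 = 5.003e+04 days = 137 years.

140 years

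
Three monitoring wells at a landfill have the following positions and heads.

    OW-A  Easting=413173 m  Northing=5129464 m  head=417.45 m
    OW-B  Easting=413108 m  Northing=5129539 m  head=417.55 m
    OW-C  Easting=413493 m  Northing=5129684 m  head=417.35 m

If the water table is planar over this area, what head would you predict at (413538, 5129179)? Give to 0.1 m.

Three-point gradient (reference OW-A): Δ to OW-B = (-65, 75, +0.10), Δ to OW-C = (320, 220, -0.10).
∂h/∂x = -0.0007702, ∂h/∂y = +0.0006658 (det = -38300).
h(413538, 5129179) = 417.45 + (-0.0007702)·(365) + (+0.0006658)·(-285) = 417.45 -0.281 -0.190 = 416.979 m.

417.0 m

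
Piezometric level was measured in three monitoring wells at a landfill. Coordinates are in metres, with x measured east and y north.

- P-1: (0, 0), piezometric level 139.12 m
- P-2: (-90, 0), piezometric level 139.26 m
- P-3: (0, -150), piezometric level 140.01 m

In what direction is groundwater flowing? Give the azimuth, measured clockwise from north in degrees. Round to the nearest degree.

015°

∂h/∂x = (139.26 − 139.12) / (-90 − 0) = -0.001556
∂h/∂y = (140.01 − 139.12) / (-150 − 0) = -0.005933
Flow direction (−∇h) has components (+0.001556 E, +0.005933 N).
Azimuth = atan2(E, N) = atan2(+0.001556, +0.005933) = 14.7° ≈ 015°.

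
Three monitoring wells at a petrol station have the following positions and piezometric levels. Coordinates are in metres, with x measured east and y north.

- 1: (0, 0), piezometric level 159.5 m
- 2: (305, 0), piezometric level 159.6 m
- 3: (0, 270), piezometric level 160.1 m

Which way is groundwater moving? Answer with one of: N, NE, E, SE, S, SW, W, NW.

S

∂h/∂x = (159.6 − 159.5) / (305 − 0) = +0.0003279
∂h/∂y = (160.1 − 159.5) / (270 − 0) = +0.002222
Flow = −∇h = (-0.0003279 east, -0.002222 north), which points south.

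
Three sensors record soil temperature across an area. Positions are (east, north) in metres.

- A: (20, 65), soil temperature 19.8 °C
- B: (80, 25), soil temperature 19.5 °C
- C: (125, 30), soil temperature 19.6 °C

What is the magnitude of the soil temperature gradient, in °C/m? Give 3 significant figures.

0.00936 °C/m

Differences from A: to B (Δx, Δy, Δh) = (60, -40, -0.3); to C = (105, -35, -0.2).
Solve a·Δx + b·Δy = ΔT: det = 60·(-35) − 105·(-40) = 2100.
∂T/∂x = [(-0.3)·(-35) − (-0.2)·(-40)] / 2100 = +0.001190
∂T/∂y = [60·(-0.2) − 105·(-0.3)] / 2100 = +0.009286
|∇f| = √(0.001190² + 0.009286²) = 0.009362 °C/m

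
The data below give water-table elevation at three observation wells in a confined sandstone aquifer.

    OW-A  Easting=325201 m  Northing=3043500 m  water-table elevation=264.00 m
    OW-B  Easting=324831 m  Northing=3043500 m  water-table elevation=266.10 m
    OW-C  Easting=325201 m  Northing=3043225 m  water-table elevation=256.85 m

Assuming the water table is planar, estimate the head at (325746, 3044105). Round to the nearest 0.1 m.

∂h/∂x = (266.10 − 264.00) / (324831 − 325201) = -0.005676
∂h/∂y = (256.85 − 264.00) / (3043225 − 3043500) = +0.02600
h(325746, 3044105) = 264.00 + (-0.005676)·(545) + (+0.02600)·(605) = 264.00 -3.093 +15.730 = 276.637 m.

276.6 m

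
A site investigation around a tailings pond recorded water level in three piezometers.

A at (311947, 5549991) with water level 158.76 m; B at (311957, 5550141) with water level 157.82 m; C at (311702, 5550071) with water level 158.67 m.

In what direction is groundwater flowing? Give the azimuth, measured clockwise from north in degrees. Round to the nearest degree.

With h = a·x + b·y + c and A as origin, the differences give:
  10·a + 150·b = -0.94
  (-245)·a + 80·b = -0.09
Eliminate b (×80 and ×150, subtract): 37550·a = -61.700 → a = ∂h/∂x = -0.001643
Back-substitute: b = ∂h/∂y = -0.006157.
Flow direction (−∇h) has components (+0.001643 E, +0.006157 N).
Azimuth = atan2(E, N) = atan2(+0.001643, +0.006157) = 14.9° ≈ 015°.

015°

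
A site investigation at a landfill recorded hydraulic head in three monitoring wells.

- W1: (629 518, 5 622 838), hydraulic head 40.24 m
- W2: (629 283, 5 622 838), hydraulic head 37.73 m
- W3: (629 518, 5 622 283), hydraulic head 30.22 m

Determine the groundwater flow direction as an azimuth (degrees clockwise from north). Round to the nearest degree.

∂h/∂x = (37.73 − 40.24) / (629283 − 629518) = +0.01068
∂h/∂y = (30.22 − 40.24) / (5622283 − 5622838) = +0.01805
Flow direction (−∇h) has components (-0.01068 E, -0.01805 N).
Azimuth = atan2(E, N) = atan2(-0.01068, -0.01805) = 210.6° ≈ 211°.

211°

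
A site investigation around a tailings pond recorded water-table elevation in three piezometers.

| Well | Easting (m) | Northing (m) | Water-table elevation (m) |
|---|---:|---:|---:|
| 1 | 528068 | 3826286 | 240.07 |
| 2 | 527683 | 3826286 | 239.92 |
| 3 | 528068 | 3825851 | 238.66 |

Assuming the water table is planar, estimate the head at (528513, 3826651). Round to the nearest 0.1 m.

∂h/∂x = (239.92 − 240.07) / (527683 − 528068) = +0.0003896
∂h/∂y = (238.66 − 240.07) / (3825851 − 3826286) = +0.003241
h(528513, 3826651) = 240.07 + (+0.0003896)·(445) + (+0.003241)·(365) = 240.07 +0.173 +1.183 = 241.426 m.

241.4 m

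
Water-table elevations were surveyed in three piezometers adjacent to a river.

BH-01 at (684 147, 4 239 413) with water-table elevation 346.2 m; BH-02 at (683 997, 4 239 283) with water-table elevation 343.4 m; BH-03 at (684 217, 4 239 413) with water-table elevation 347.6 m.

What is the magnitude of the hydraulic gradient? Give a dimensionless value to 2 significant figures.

0.020

Differences from BH-01: to BH-02 (Δx, Δy, Δh) = (-150, -130, -2.8); to BH-03 = (70, 0, +1.4).
Determinant of the coordinate differences = (-150)·0 − 70·(-130) = 9100.
∂h/∂x = [(-2.8)·0 − (+1.4)·(-130)] / 9100 = +0.02000
∂h/∂y = [(-150)·(+1.4) − 70·(-2.8)] / 9100 = -0.001538
|∇h| = √(0.02000² + -0.001538²) = 0.02006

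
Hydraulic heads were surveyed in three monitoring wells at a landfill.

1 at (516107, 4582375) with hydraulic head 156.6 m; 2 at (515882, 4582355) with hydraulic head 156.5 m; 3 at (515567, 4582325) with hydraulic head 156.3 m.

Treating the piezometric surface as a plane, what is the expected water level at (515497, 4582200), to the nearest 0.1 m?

152.7 m

Differences from 1: to 2 (Δx, Δy, Δh) = (-225, -20, -0.1); to 3 = (-540, -50, -0.3).
Solve a·Δx + b·Δy = Δh: det = (-225)·(-50) − (-540)·(-20) = 450.
∂h/∂x = [(-0.1)·(-50) − (-0.3)·(-20)] / 450 = -0.002222
∂h/∂y = [(-225)·(-0.3) − (-540)·(-0.1)] / 450 = +0.03000
h(515497, 4582200) = 156.6 + (-0.002222)·(-610) + (+0.03000)·(-175) = 156.6 +1.356 -5.250 = 152.706 m.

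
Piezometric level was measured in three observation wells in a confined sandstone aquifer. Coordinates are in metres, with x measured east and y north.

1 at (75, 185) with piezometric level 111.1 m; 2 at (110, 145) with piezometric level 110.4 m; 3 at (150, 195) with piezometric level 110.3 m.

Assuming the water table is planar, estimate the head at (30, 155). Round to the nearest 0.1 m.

111.4 m

Differences from 1: to 2 (Δx, Δy, Δh) = (35, -40, -0.7); to 3 = (75, 10, -0.8).
Solve a·Δx + b·Δy = Δh: det = 35·10 − 75·(-40) = 3350.
∂h/∂x = [(-0.7)·10 − (-0.8)·(-40)] / 3350 = -0.01164
∂h/∂y = [35·(-0.8) − 75·(-0.7)] / 3350 = +0.007313
h(30, 155) = 111.1 + (-0.01164)·(-45) + (+0.007313)·(-30) = 111.1 +0.524 -0.219 = 111.404 m.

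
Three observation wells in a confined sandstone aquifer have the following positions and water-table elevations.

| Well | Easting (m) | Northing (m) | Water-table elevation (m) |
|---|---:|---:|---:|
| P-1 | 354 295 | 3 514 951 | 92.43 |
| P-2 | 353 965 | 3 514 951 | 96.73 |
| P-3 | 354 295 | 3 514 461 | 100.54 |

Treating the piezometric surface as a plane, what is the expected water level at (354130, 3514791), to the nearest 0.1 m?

∂h/∂x = (96.73 − 92.43) / (353965 − 354295) = -0.01303
∂h/∂y = (100.54 − 92.43) / (3514461 − 3514951) = -0.01655
h(354130, 3514791) = 92.43 + (-0.01303)·(-165) + (-0.01655)·(-160) = 92.43 +2.150 +2.648 = 97.228 m.

97.2 m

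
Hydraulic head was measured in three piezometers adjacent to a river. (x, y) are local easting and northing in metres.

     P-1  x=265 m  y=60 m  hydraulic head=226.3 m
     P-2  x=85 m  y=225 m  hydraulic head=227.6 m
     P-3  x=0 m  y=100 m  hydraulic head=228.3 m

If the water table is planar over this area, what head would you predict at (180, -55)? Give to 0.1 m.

Taking P-1 as reference: P-2−P-1 = (-180, 165, +1.3); P-3−P-1 = (-265, 40, +2.0).
Determinant of the coordinate differences = (-180)·40 − (-265)·165 = 36525.
∂h/∂x = [(+1.3)·40 − (+2.0)·165] / 36525 = -0.007611
∂h/∂y = [(-180)·(+2.0) − (-265)·(+1.3)] / 36525 = -0.0004244
h(180, -55) = 226.3 + (-0.007611)·(-85) + (-0.0004244)·(-115) = 226.3 +0.647 +0.049 = 226.996 m.

227.0 m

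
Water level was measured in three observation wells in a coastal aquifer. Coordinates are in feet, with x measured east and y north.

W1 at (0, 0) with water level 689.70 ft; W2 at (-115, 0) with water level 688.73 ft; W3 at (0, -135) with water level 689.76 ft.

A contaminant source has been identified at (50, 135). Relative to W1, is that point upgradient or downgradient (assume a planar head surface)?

upgradient

∂h/∂x = (688.73 − 689.70) / (-115 − 0) = +0.008435
∂h/∂y = (689.76 − 689.70) / (-135 − 0) = -0.0004444
Head at (50, 135) = 689.70 + (+0.008435)·(50) + (-0.0004444)·(135) = 690.06 ft.
That is higher than the 689.70 ft at W1, so the point is upgradient.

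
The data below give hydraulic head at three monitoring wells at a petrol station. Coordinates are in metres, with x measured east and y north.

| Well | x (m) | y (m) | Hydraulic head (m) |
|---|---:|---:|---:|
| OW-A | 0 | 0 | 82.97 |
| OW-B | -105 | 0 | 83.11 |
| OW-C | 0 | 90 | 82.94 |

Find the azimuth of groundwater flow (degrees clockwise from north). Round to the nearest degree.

∂h/∂x = (83.11 − 82.97) / (-105 − 0) = -0.001333
∂h/∂y = (82.94 − 82.97) / (90 − 0) = -0.0003333
Flow direction (−∇h) has components (+0.001333 E, +0.0003333 N).
Azimuth = atan2(E, N) = atan2(+0.001333, +0.0003333) = 76.0° ≈ 076°.

076°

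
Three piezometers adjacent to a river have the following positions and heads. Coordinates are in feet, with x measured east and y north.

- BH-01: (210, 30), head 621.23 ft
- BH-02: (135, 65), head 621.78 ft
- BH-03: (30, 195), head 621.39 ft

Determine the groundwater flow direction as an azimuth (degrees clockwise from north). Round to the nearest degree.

044°

Taking BH-01 as reference: BH-02−BH-01 = (-75, 35, +0.55); BH-03−BH-01 = (-180, 165, +0.16).
Determinant of the coordinate differences = (-75)·165 − (-180)·35 = -6075.
∂h/∂x = [(+0.55)·165 − (+0.16)·35] / -6075 = -0.01402
∂h/∂y = [(-75)·(+0.16) − (-180)·(+0.55)] / -6075 = -0.01432
Flow direction (−∇h) has components (+0.01402 E, +0.01432 N).
Azimuth = atan2(E, N) = atan2(+0.01402, +0.01432) = 44.4° ≈ 044°.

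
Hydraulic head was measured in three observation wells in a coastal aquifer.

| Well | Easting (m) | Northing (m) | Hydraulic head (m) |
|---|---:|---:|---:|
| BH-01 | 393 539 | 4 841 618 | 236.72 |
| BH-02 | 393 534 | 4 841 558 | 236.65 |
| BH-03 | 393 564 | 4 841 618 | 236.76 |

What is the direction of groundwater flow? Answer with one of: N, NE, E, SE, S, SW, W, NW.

With h = a·x + b·y + c and BH-01 as origin, the differences give:
  (-5)·a + (-60)·b = -0.07
  25·a + 0·b = +0.04
Eliminate b (×0 and ×(-60), subtract): 1500·a = 2.400 → a = ∂h/∂x = +0.001600
Back-substitute: b = ∂h/∂y = +0.001033.
Flow = −∇h = (-0.001600 east, -0.001033 north), which points southwest.

SW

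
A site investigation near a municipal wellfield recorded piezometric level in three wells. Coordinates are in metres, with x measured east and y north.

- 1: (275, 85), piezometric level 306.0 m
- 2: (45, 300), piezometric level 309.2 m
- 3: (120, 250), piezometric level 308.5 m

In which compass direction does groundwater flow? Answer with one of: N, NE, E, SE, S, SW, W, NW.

S

Differences from 1: to 2 (Δx, Δy, Δh) = (-230, 215, +3.2); to 3 = (-155, 165, +2.5).
Solve a·Δx + b·Δy = Δh: det = (-230)·165 − (-155)·215 = -4625.
∂h/∂x = [(+3.2)·165 − (+2.5)·215] / -4625 = +0.002054
∂h/∂y = [(-230)·(+2.5) − (-155)·(+3.2)] / -4625 = +0.01708
Flow = −∇h = (-0.002054 east, -0.01708 north), which points south.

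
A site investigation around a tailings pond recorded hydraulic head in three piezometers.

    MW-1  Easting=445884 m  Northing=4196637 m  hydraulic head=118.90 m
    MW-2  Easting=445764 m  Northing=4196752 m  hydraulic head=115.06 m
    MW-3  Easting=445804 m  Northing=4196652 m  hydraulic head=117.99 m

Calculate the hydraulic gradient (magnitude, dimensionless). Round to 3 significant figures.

With h = a·x + b·y + c and MW-1 as origin, the differences give:
  (-120)·a + 115·b = -3.84
  (-80)·a + 15·b = -0.91
Eliminate b (×15 and ×115, subtract): 7400·a = 47.050 → a = ∂h/∂x = +0.006358
Back-substitute: b = ∂h/∂y = -0.02676.
|∇h| = √(0.006358² + -0.02676²) = 0.0275

0.0275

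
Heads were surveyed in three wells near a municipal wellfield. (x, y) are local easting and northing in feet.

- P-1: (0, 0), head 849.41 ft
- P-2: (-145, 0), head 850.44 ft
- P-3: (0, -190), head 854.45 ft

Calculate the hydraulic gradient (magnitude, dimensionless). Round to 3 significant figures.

∂h/∂x = (850.44 − 849.41) / (-145 − 0) = -0.007103
∂h/∂y = (854.45 − 849.41) / (-190 − 0) = -0.02653
|∇h| = √(-0.007103² + -0.02653²) = 0.02746

0.0275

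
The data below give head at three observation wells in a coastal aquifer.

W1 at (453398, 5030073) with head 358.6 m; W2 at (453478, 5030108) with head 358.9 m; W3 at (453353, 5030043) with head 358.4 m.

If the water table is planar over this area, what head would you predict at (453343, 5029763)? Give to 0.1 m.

Differences from W1: to W2 (Δx, Δy, Δh) = (80, 35, +0.3); to W3 = (-45, -30, -0.2).
Solve a·Δx + b·Δy = Δh: det = 80·(-30) − (-45)·35 = -825.
∂h/∂x = [(+0.3)·(-30) − (-0.2)·35] / -825 = +0.002424
∂h/∂y = [80·(-0.2) − (-45)·(+0.3)] / -825 = +0.003030
h(453343, 5029763) = 358.6 + (+0.002424)·(-55) + (+0.003030)·(-310) = 358.6 -0.133 -0.939 = 357.527 m.

357.5 m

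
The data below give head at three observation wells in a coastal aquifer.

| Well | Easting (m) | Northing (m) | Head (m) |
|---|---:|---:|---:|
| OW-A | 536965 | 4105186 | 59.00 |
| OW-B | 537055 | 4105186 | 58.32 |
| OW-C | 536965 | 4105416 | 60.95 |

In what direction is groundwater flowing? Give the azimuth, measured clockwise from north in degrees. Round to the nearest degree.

∂h/∂x = (58.32 − 59.00) / (537055 − 536965) = -0.007556
∂h/∂y = (60.95 − 59.00) / (4105416 − 4105186) = +0.008478
Flow direction (−∇h) has components (+0.007556 E, -0.008478 N).
Azimuth = atan2(E, N) = atan2(+0.007556, -0.008478) = 138.3° ≈ 138°.

138°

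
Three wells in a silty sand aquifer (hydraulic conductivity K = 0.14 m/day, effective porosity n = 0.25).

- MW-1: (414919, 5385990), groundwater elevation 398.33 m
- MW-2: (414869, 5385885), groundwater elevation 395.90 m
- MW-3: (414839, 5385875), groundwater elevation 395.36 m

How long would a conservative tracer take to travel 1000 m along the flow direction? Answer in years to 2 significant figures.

230 years

Taking MW-1 as reference: MW-2−MW-1 = (-50, -105, -2.43); MW-3−MW-1 = (-80, -115, -2.97).
Solve a·Δx + b·Δy = Δh: det = (-50)·(-115) − (-80)·(-105) = -2650.
∂h/∂x = [(-2.43)·(-115) − (-2.97)·(-105)] / -2650 = +0.01223
∂h/∂y = [(-50)·(-2.97) − (-80)·(-2.43)] / -2650 = +0.01732
|∇h| = √(0.01223² + 0.01732²) = 0.0212
Seepage velocity v = K·i/n = 0.14 × 0.0212 / 0.25 = 0.01187 m/day.
t = 1000 / 0.01187 = 8.425e+04 days = 231 years.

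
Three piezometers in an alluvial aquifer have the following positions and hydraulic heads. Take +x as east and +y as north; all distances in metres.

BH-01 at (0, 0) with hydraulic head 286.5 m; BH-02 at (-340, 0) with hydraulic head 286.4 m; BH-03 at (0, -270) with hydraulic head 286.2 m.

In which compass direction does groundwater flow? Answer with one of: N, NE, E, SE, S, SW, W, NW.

S

∂h/∂x = (286.4 − 286.5) / (-340 − 0) = +0.0002941
∂h/∂y = (286.2 − 286.5) / (-270 − 0) = +0.001111
Flow = −∇h = (-0.0002941 east, -0.001111 north), which points south.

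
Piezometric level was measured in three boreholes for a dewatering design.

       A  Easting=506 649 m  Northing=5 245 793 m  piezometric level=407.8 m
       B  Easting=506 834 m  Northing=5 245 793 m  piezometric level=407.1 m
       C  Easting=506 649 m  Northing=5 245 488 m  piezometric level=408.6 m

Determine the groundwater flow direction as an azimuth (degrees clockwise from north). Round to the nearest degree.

055°

∂h/∂x = (407.1 − 407.8) / (506834 − 506649) = -0.003784
∂h/∂y = (408.6 − 407.8) / (5245488 − 5245793) = -0.002623
Flow direction (−∇h) has components (+0.003784 E, +0.002623 N).
Azimuth = atan2(E, N) = atan2(+0.003784, +0.002623) = 55.3° ≈ 055°.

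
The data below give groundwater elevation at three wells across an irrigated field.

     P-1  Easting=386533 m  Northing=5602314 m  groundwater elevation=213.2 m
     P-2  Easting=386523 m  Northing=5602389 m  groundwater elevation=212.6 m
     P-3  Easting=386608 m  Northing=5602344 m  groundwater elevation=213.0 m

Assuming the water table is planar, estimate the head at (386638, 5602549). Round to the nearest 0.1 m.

Differences from P-1: to P-2 (Δx, Δy, Δh) = (-10, 75, -0.6); to P-3 = (75, 30, -0.2).
Determinant of the coordinate differences = (-10)·30 − 75·75 = -5925.
∂h/∂x = [(-0.6)·30 − (-0.2)·75] / -5925 = +0.0005063
∂h/∂y = [(-10)·(-0.2) − 75·(-0.6)] / -5925 = -0.007932
h(386638, 5602549) = 213.2 + (+0.0005063)·(105) + (-0.007932)·(235) = 213.2 +0.053 -1.864 = 211.389 m.

211.4 m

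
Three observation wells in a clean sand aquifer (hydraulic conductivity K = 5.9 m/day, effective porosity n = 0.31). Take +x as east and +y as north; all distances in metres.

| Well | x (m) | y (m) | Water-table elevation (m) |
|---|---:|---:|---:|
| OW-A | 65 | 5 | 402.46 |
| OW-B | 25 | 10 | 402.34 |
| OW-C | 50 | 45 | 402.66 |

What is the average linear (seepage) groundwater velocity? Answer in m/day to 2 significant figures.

Taking OW-A as reference: OW-B−OW-A = (-40, 5, -0.12); OW-C−OW-A = (-15, 40, +0.20).
Determinant of the coordinate differences = (-40)·40 − (-15)·5 = -1525.
∂h/∂x = [(-0.12)·40 − (+0.20)·5] / -1525 = +0.003803
∂h/∂y = [(-40)·(+0.20) − (-15)·(-0.12)] / -1525 = +0.006426
|∇h| = √(0.003803² + 0.006426²) = 0.007467
Seepage velocity v = K·i/n = 5.9 × 0.007467 / 0.31 = 0.1421 m/day.

0.14 m/day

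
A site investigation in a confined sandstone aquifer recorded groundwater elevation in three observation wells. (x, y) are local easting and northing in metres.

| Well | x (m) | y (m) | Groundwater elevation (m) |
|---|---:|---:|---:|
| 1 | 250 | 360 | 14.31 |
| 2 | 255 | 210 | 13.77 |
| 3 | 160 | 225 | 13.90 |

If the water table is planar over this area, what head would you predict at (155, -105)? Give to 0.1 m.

12.7 m

Taking 1 as reference: 2−1 = (5, -150, -0.54); 3−1 = (-90, -135, -0.41).
Determinant of the coordinate differences = 5·(-135) − (-90)·(-150) = -14175.
∂h/∂x = [(-0.54)·(-135) − (-0.41)·(-150)] / -14175 = -0.0008042
∂h/∂y = [5·(-0.41) − (-90)·(-0.54)] / -14175 = +0.003573
h(155, -105) = 14.31 + (-0.0008042)·(-95) + (+0.003573)·(-465) = 14.31 +0.076 -1.662 = 12.725 m.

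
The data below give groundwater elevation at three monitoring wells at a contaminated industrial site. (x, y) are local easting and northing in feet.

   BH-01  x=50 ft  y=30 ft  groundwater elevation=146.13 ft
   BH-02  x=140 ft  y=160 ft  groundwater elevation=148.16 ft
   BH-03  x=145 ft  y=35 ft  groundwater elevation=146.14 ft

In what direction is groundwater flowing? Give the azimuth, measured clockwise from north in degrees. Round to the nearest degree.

Differences from BH-01: to BH-02 (Δx, Δy, Δh) = (90, 130, +2.03); to BH-03 = (95, 5, +0.01).
Solve a·Δx + b·Δy = Δh: det = 90·5 − 95·130 = -11900.
∂h/∂x = [(+2.03)·5 − (+0.01)·130] / -11900 = -0.0007437
∂h/∂y = [90·(+0.01) − 95·(+2.03)] / -11900 = +0.01613
Flow direction (−∇h) has components (+0.0007437 E, -0.01613 N).
Azimuth = atan2(E, N) = atan2(+0.0007437, -0.01613) = 177.4° ≈ 177°.

177°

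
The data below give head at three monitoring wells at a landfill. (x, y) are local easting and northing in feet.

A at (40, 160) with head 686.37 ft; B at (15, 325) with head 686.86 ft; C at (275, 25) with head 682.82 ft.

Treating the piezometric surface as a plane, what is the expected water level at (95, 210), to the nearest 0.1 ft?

Differences from A: to B (Δx, Δy, Δh) = (-25, 165, +0.49); to C = (235, -135, -3.55).
Determinant of the coordinate differences = (-25)·(-135) − 235·165 = -35400.
∂h/∂x = [(+0.49)·(-135) − (-3.55)·165] / -35400 = -0.01468
∂h/∂y = [(-25)·(-3.55) − 235·(+0.49)] / -35400 = +0.0007458
h(95, 210) = 686.37 + (-0.01468)·(55) + (+0.0007458)·(50) = 686.37 -0.807 +0.037 = 685.600 ft.

685.6 ft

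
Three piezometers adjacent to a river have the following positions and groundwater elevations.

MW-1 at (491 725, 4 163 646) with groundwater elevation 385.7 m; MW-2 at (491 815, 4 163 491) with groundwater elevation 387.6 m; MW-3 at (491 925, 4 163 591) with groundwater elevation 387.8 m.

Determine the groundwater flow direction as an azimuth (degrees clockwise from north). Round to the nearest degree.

311°

Differences from MW-1: to MW-2 (Δx, Δy, Δh) = (90, -155, +1.9); to MW-3 = (200, -55, +2.1).
Solve a·Δx + b·Δy = Δh: det = 90·(-55) − 200·(-155) = 26050.
∂h/∂x = [(+1.9)·(-55) − (+2.1)·(-155)] / 26050 = +0.008484
∂h/∂y = [90·(+2.1) − 200·(+1.9)] / 26050 = -0.007332
Flow direction (−∇h) has components (-0.008484 E, +0.007332 N).
Azimuth = atan2(E, N) = atan2(-0.008484, +0.007332) = 310.8° ≈ 311°.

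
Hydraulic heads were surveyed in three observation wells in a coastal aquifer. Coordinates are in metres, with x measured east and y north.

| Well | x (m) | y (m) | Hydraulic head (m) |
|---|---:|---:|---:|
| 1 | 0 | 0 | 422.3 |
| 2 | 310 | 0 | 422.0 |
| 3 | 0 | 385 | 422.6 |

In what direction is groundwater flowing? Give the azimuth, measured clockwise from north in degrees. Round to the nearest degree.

∂h/∂x = (422.0 − 422.3) / (310 − 0) = -0.0009677
∂h/∂y = (422.6 − 422.3) / (385 − 0) = +0.0007792
Flow direction (−∇h) has components (+0.0009677 E, -0.0007792 N).
Azimuth = atan2(E, N) = atan2(+0.0009677, -0.0007792) = 128.8° ≈ 129°.

129°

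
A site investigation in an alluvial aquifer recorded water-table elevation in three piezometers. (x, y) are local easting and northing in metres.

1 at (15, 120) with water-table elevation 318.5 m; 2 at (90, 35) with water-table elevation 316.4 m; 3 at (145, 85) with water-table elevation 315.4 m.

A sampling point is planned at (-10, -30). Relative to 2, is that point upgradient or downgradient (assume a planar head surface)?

With h = a·x + b·y + c and 1 as origin, the differences give:
  75·a + (-85)·b = -2.1
  130·a + (-35)·b = -3.1
Eliminate b (×(-35) and ×(-85), subtract): 8425·a = -190.00 → a = ∂h/∂x = -0.02255
Back-substitute: b = ∂h/∂y = +0.004807.
Head at (-10, -30) = 318.5 + (-0.02255)·(-25) + (+0.004807)·(-150) = 318.34 m.
That is higher than the 316.4 m at 2, so the point is upgradient.

upgradient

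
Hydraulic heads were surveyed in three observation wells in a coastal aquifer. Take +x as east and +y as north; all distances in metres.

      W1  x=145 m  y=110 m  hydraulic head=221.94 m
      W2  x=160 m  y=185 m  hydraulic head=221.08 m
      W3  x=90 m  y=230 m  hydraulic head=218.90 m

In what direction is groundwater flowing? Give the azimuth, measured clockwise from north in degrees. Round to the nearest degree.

307°

Differences from W1: to W2 (Δx, Δy, Δh) = (15, 75, -0.86); to W3 = (-55, 120, -3.04).
Solve a·Δx + b·Δy = Δh: det = 15·120 − (-55)·75 = 5925.
∂h/∂x = [(-0.86)·120 − (-3.04)·75] / 5925 = +0.02106
∂h/∂y = [15·(-3.04) − (-55)·(-0.86)] / 5925 = -0.01568
Flow direction (−∇h) has components (-0.02106 E, +0.01568 N).
Azimuth = atan2(E, N) = atan2(-0.02106, +0.01568) = 306.7° ≈ 307°.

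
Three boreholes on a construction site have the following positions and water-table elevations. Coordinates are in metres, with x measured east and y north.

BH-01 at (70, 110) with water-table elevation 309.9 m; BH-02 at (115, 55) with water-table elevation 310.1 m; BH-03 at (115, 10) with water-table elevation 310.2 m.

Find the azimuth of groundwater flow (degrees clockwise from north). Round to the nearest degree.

Differences from BH-01: to BH-02 (Δx, Δy, Δh) = (45, -55, +0.2); to BH-03 = (45, -100, +0.3).
Solve a·Δx + b·Δy = Δh: det = 45·(-100) − 45·(-55) = -2025.
∂h/∂x = [(+0.2)·(-100) − (+0.3)·(-55)] / -2025 = +0.001728
∂h/∂y = [45·(+0.3) − 45·(+0.2)] / -2025 = -0.002222
Flow direction (−∇h) has components (-0.001728 E, +0.002222 N).
Azimuth = atan2(E, N) = atan2(-0.001728, +0.002222) = 322.1° ≈ 322°.

322°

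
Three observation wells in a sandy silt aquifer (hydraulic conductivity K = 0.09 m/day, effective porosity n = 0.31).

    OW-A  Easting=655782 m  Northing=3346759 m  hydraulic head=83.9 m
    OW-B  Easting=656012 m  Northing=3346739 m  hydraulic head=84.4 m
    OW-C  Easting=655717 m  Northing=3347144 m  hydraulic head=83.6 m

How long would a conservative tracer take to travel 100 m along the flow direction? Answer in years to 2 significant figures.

Three-point gradient (reference OW-A): Δ to OW-B = (230, -20, +0.5), Δ to OW-C = (-65, 385, -0.3).
∂h/∂x = +0.002138, ∂h/∂y = -0.0004183 (det = 87250).
|∇h| = √(0.002138² + -0.0004183²) = 0.002179
Seepage velocity v = K·i/n = 0.09 × 0.002179 / 0.31 = 0.0006326 m/day.
t = 100 / 0.0006326 = 1.581e+05 days = 433 years.

430 years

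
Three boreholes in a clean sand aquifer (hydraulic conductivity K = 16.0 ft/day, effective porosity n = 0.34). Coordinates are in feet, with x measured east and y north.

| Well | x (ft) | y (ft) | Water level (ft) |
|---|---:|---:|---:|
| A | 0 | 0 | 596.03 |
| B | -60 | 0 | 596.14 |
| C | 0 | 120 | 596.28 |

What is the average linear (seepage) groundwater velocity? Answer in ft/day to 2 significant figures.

0.13 ft/day

∂h/∂x = (596.14 − 596.03) / (-60 − 0) = -0.001833
∂h/∂y = (596.28 − 596.03) / (120 − 0) = +0.002083
|∇h| = √(-0.001833² + 0.002083²) = 0.002775
Seepage velocity v = K·i/n = 16.0 × 0.002775 / 0.34 = 0.1306 ft/day.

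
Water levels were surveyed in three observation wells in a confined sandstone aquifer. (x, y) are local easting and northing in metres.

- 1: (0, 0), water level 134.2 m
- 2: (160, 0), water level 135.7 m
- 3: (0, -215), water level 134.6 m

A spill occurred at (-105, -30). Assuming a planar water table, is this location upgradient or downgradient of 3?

downgradient

∂h/∂x = (135.7 − 134.2) / (160 − 0) = +0.009375
∂h/∂y = (134.6 − 134.2) / (-215 − 0) = -0.001860
Head at (-105, -30) = 134.2 + (+0.009375)·(-105) + (-0.001860)·(-30) = 133.27 m.
That is lower than the 134.6 m at 3, so the point is downgradient.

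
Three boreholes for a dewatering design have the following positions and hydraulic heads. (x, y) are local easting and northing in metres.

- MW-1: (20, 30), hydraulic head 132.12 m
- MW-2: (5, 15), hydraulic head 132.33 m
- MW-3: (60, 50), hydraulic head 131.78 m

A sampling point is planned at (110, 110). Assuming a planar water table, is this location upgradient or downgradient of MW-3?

With h = a·x + b·y + c and MW-1 as origin, the differences give:
  (-15)·a + (-15)·b = +0.21
  40·a + 20·b = -0.34
Eliminate b (×20 and ×(-15), subtract): 300·a = -0.900 → a = ∂h/∂x = -0.003000
Back-substitute: b = ∂h/∂y = -0.01100.
Head at (110, 110) = 132.12 + (-0.003000)·(90) + (-0.01100)·(80) = 130.97 m.
That is lower than the 131.78 m at MW-3, so the point is downgradient.

downgradient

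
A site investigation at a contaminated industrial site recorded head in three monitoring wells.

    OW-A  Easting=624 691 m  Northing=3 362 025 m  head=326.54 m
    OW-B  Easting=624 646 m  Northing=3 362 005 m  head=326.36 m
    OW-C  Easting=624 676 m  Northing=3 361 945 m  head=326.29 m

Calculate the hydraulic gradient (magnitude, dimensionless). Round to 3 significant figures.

Taking OW-A as reference: OW-B−OW-A = (-45, -20, -0.18); OW-C−OW-A = (-15, -80, -0.25).
Solve a·Δx + b·Δy = Δh: det = (-45)·(-80) − (-15)·(-20) = 3300.
∂h/∂x = [(-0.18)·(-80) − (-0.25)·(-20)] / 3300 = +0.002848
∂h/∂y = [(-45)·(-0.25) − (-15)·(-0.18)] / 3300 = +0.002591
|∇h| = √(0.002848² + 0.002591²) = 0.00385

0.00385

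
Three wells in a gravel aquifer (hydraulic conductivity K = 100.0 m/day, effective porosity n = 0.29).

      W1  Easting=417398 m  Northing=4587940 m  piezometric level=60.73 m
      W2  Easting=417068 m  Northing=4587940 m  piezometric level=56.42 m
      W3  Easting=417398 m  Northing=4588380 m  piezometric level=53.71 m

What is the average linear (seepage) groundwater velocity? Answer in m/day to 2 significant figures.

7.1 m/day

∂h/∂x = (56.42 − 60.73) / (417068 − 417398) = +0.01306
∂h/∂y = (53.71 − 60.73) / (4588380 − 4587940) = -0.01595
|∇h| = √(0.01306² + -0.01595²) = 0.02061
Seepage velocity v = K·i/n = 100.0 × 0.02061 / 0.29 = 7.107 m/day.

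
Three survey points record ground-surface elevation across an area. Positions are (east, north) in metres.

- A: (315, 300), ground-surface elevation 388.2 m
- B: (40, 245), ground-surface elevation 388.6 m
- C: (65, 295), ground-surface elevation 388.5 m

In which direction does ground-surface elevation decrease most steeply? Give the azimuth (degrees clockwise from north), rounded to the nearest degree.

040°

Three-point gradient (reference A): Δ to B = (-275, -55, +0.4), Δ to C = (-250, -5, +0.3).
∂z/∂x = -0.001172, ∂z/∂y = -0.001414 (det = -12375).
Steepest decrease is along −∇f: components (+0.001172 E, +0.001414 N).
Azimuth = atan2(+0.001172, +0.001414) = 39.6° ≈ 040°.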